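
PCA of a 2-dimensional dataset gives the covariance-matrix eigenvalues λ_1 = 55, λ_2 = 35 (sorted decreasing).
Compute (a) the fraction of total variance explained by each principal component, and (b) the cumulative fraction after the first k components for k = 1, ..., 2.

Step 1 — total variance = trace(Sigma) = Σ λ_i = 55 + 35 = 90.

Step 2 — fraction explained by component i = λ_i / Σ λ:
  PC1: 55/90 = 0.6111
  PC2: 35/90 = 0.3889

Step 3 — cumulative fraction after k components = (λ_1 + ... + λ_k) / Σ λ:
  k = 1: 55/90 = 0.6111
  k = 2: (55 + 35)/90 = 90/90 = 1

Summary (fraction, with percent):

explained: PC1 0.6111 (61.11%), PC2 0.3889 (38.89%);  cumulative: 0.6111, 1


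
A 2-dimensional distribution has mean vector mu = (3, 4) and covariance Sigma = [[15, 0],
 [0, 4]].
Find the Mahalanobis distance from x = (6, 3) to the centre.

Step 1 — centre the observation: (x - mu) = (3, -1).

Step 2 — invert Sigma. det(Sigma) = 15·4 - (0)² = 60.
  Sigma^{-1} = (1/det) · [[d, -b], [-b, a]] = [[0.0667, 0],
 [0, 0.25]].

Step 3 — form the quadratic (x - mu)^T · Sigma^{-1} · (x - mu):
  Sigma^{-1} · (x - mu) = (0.2, -0.25).
  (x - mu)^T · [Sigma^{-1} · (x - mu)] = (3)·(0.2) + (-1)·(-0.25) = 0.85.

Step 4 — take square root: d = √(0.85) ≈ 0.922.

d(x, mu) = √(0.85) ≈ 0.922


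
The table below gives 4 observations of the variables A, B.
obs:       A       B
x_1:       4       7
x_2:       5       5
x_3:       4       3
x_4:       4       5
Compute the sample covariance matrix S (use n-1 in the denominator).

Step 1 — column means:
  mean(A) = (4 + 5 + 4 + 4) / 4 = 17/4 = 4.25
  mean(B) = (7 + 5 + 3 + 5) / 4 = 20/4 = 5

Step 2 — sample covariance S[i,j] = (1/(n-1)) · Σ_k (x_{k,i} - mean_i) · (x_{k,j} - mean_j), with n-1 = 3.
  S[A,A] = ((-0.25)·(-0.25) + (0.75)·(0.75) + (-0.25)·(-0.25) + (-0.25)·(-0.25)) / 3 = 0.75/3 = 0.25
  S[A,B] = ((-0.25)·(2) + (0.75)·(0) + (-0.25)·(-2) + (-0.25)·(0)) / 3 = 0/3 = 0
  S[B,B] = ((2)·(2) + (0)·(0) + (-2)·(-2) + (0)·(0)) / 3 = 8/3 = 2.6667

S is symmetric (S[j,i] = S[i,j]). Assembling:

S = [[0.25, 0],
 [0, 2.6667]]


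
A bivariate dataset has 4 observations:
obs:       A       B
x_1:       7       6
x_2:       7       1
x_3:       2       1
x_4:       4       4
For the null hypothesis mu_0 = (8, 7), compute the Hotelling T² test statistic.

Step 1 — sample mean vector:
  mean(A) = (7 + 7 + 2 + 4) / 4 = 20/4 = 5
  mean(B) = (6 + 1 + 1 + 4) / 4 = 12/4 = 3
  x̄ = (5, 3),  deviation x̄ - mu_0 = (5, 3) - (8, 7) = (-3, -4).

Step 2 — sample covariance matrix, S[i,j] = (1/(n-1)) · Σ_k (x_{k,i} - mean_i) · (x_{k,j} - mean_j), divisor n-1 = 3:
  S[A,A] = ((2)·(2) + (2)·(2) + (-3)·(-3) + (-1)·(-1)) / 3 = 18/3 = 6
  S[A,B] = ((2)·(3) + (2)·(-2) + (-3)·(-2) + (-1)·(1)) / 3 = 7/3 = 2.3333
  S[B,B] = ((3)·(3) + (-2)·(-2) + (-2)·(-2) + (1)·(1)) / 3 = 18/3 = 6
  S = [[6, 2.3333],
 [2.3333, 6]].

Step 3 — invert S. det(S) = 6·6 - (2.3333)² = 30.5556.
  S^{-1} = (1/det) · [[d, -b], [-b, a]] = [[0.1964, -0.0764],
 [-0.0764, 0.1964]].

Step 4 — quadratic form (x̄ - mu_0)^T · S^{-1} · (x̄ - mu_0):
  S^{-1} · (x̄ - mu_0) = (-0.2836, -0.5564),
  (x̄ - mu_0)^T · [...] = (-3)·(-0.2836) + (-4)·(-0.5564) = 3.0764.

Step 5 — scale by n: T² = 4 · 3.0764 = 12.3055.

T² ≈ 12.3055


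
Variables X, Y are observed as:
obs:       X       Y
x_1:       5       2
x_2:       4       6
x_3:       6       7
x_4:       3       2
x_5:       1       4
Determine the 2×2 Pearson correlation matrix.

Step 1 — column means:
  mean(X) = (5 + 4 + 6 + 3 + 1) / 5 = 19/5 = 3.8
  mean(Y) = (2 + 6 + 7 + 2 + 4) / 5 = 21/5 = 4.2

Step 2 — sample variances and covariances s[i,j] = (1/(n-1)) · Σ_k (x_{k,i} - mean_i) · (x_{k,j} - mean_j), with n-1 = 4:
  s[X,X] = ((1.2)·(1.2) + (0.2)·(0.2) + (2.2)·(2.2) + (-0.8)·(-0.8) + (-2.8)·(-2.8)) / 4 = 14.8/4 = 3.7
  s[X,Y] = ((1.2)·(-2.2) + (0.2)·(1.8) + (2.2)·(2.8) + (-0.8)·(-2.2) + (-2.8)·(-0.2)) / 4 = 6.2/4 = 1.55
  s[Y,Y] = ((-2.2)·(-2.2) + (1.8)·(1.8) + (2.8)·(2.8) + (-2.2)·(-2.2) + (-0.2)·(-0.2)) / 4 = 20.8/4 = 5.2
  Sample standard deviations s_i = √(s[i,i]):
  s(X) = √(3.7) = 1.9235
  s(Y) = √(5.2) = 2.2804

Step 3 — r_{ij} = s_{ij} / (s_i · s_j):
  r[X,X] = 1 (diagonal).
  r[X,Y] = 1.55 / (1.9235 · 2.2804) = 1.55 / 4.3863 = 0.3534
  r[Y,Y] = 1 (diagonal).

R is symmetric with unit diagonal. Assembling:

R = [[1, 0.3534],
 [0.3534, 1]]


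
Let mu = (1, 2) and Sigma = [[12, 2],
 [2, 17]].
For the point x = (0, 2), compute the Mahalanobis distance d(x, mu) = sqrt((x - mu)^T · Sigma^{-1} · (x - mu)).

Step 1 — centre the observation: (x - mu) = (-1, 0).

Step 2 — invert Sigma. det(Sigma) = 12·17 - (2)² = 200.
  Sigma^{-1} = (1/det) · [[d, -b], [-b, a]] = [[0.085, -0.01],
 [-0.01, 0.06]].

Step 3 — form the quadratic (x - mu)^T · Sigma^{-1} · (x - mu):
  Sigma^{-1} · (x - mu) = (-0.085, 0.01).
  (x - mu)^T · [Sigma^{-1} · (x - mu)] = (-1)·(-0.085) + (0)·(0.01) = 0.085.

Step 4 — take square root: d = √(0.085) ≈ 0.2915.

d(x, mu) = √(0.085) ≈ 0.2915


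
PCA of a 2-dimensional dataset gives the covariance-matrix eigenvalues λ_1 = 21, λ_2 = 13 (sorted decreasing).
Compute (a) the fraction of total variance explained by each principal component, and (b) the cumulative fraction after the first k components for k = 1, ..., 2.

Step 1 — total variance = trace(Sigma) = Σ λ_i = 21 + 13 = 34.

Step 2 — fraction explained by component i = λ_i / Σ λ:
  PC1: 21/34 = 0.6176
  PC2: 13/34 = 0.3824

Step 3 — cumulative fraction after k components = (λ_1 + ... + λ_k) / Σ λ:
  k = 1: 21/34 = 0.6176
  k = 2: (21 + 13)/34 = 34/34 = 1

Summary (fraction, with percent):

explained: PC1 0.6176 (61.76%), PC2 0.3824 (38.24%);  cumulative: 0.6176, 1


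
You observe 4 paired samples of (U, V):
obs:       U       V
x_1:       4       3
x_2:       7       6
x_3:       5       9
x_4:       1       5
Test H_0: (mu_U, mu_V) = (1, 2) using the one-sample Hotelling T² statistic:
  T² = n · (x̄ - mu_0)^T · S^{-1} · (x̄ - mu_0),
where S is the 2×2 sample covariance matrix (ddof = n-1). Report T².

Step 1 — sample mean vector:
  mean(U) = (4 + 7 + 5 + 1) / 4 = 17/4 = 4.25
  mean(V) = (3 + 6 + 9 + 5) / 4 = 23/4 = 5.75
  x̄ = (4.25, 5.75),  deviation x̄ - mu_0 = (4.25, 5.75) - (1, 2) = (3.25, 3.75).

Step 2 — sample covariance matrix, S[i,j] = (1/(n-1)) · Σ_k (x_{k,i} - mean_i) · (x_{k,j} - mean_j), divisor n-1 = 3:
  S[U,U] = ((-0.25)·(-0.25) + (2.75)·(2.75) + (0.75)·(0.75) + (-3.25)·(-3.25)) / 3 = 18.75/3 = 6.25
  S[U,V] = ((-0.25)·(-2.75) + (2.75)·(0.25) + (0.75)·(3.25) + (-3.25)·(-0.75)) / 3 = 6.25/3 = 2.0833
  S[V,V] = ((-2.75)·(-2.75) + (0.25)·(0.25) + (3.25)·(3.25) + (-0.75)·(-0.75)) / 3 = 18.75/3 = 6.25
  S = [[6.25, 2.0833],
 [2.0833, 6.25]].

Step 3 — invert S. det(S) = 6.25·6.25 - (2.0833)² = 34.7222.
  S^{-1} = (1/det) · [[d, -b], [-b, a]] = [[0.18, -0.06],
 [-0.06, 0.18]].

Step 4 — quadratic form (x̄ - mu_0)^T · S^{-1} · (x̄ - mu_0):
  S^{-1} · (x̄ - mu_0) = (0.36, 0.48),
  (x̄ - mu_0)^T · [...] = (3.25)·(0.36) + (3.75)·(0.48) = 2.97.

Step 5 — scale by n: T² = 4 · 2.97 = 11.88.

T² ≈ 11.88


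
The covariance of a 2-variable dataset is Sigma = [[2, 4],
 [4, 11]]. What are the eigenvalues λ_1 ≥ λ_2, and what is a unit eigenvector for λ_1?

Step 1 — characteristic polynomial of 2×2 Sigma:
  det(Sigma - λI) = λ² - trace · λ + det = 0.
  trace = 2 + 11 = 13, det = 2·11 - (4)² = 6.
Step 2 — discriminant:
  Δ = trace² - 4·det = 169 - 24 = 145.
Step 3 — eigenvalues:
  λ = (trace ± √Δ)/2 = (13 ± 12.0416)/2,
  λ_1 = 12.5208,  λ_2 = 0.4792.

Step 4 — unit eigenvector for λ_1: solve (Sigma - λ_1 I)v = 0. First row:
  (2 - 12.5208)·v_x + (4)·v_y = 0, i.e. (-10.5208)·v_x + (4)·v_y = 0,
  so v ∝ (b, λ_1 - a) = (4, 10.5208) = u.
  ||u|| = √((4)² + (10.5208)²) = √(126.6872) ≈ 11.2555,
  v_1 = u/||u|| ≈ (0.3554, 0.9347) (||v_1|| = 1).

λ_1 = 12.5208,  λ_2 = 0.4792;  v_1 ≈ (0.3554, 0.9347)


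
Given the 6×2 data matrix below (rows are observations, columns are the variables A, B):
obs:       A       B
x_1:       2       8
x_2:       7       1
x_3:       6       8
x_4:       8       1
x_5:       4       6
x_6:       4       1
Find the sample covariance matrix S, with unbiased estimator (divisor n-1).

Step 1 — column means:
  mean(A) = (2 + 7 + 6 + 8 + 4 + 4) / 6 = 31/6 = 5.1667
  mean(B) = (8 + 1 + 8 + 1 + 6 + 1) / 6 = 25/6 = 4.1667

Step 2 — sample covariance S[i,j] = (1/(n-1)) · Σ_k (x_{k,i} - mean_i) · (x_{k,j} - mean_j), with n-1 = 5.
  S[A,A] = ((-3.1667)·(-3.1667) + (1.8333)·(1.8333) + (0.8333)·(0.8333) + (2.8333)·(2.8333) + (-1.1667)·(-1.1667) + (-1.1667)·(-1.1667)) / 5 = 24.8333/5 = 4.9667
  S[A,B] = ((-3.1667)·(3.8333) + (1.8333)·(-3.1667) + (0.8333)·(3.8333) + (2.8333)·(-3.1667) + (-1.1667)·(1.8333) + (-1.1667)·(-3.1667)) / 5 = -22.1667/5 = -4.4333
  S[B,B] = ((3.8333)·(3.8333) + (-3.1667)·(-3.1667) + (3.8333)·(3.8333) + (-3.1667)·(-3.1667) + (1.8333)·(1.8333) + (-3.1667)·(-3.1667)) / 5 = 62.8333/5 = 12.5667

S is symmetric (S[j,i] = S[i,j]). Assembling:

S = [[4.9667, -4.4333],
 [-4.4333, 12.5667]]


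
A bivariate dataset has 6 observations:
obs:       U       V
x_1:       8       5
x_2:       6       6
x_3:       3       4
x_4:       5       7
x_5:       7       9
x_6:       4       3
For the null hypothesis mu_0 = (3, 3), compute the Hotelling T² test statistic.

Step 1 — sample mean vector:
  mean(U) = (8 + 6 + 3 + 5 + 7 + 4) / 6 = 33/6 = 5.5
  mean(V) = (5 + 6 + 4 + 7 + 9 + 3) / 6 = 34/6 = 5.6667
  x̄ = (5.5, 5.6667),  deviation x̄ - mu_0 = (5.5, 5.6667) - (3, 3) = (2.5, 2.6667).

Step 2 — sample covariance matrix, S[i,j] = (1/(n-1)) · Σ_k (x_{k,i} - mean_i) · (x_{k,j} - mean_j), divisor n-1 = 5:
  S[U,U] = ((2.5)·(2.5) + (0.5)·(0.5) + (-2.5)·(-2.5) + (-0.5)·(-0.5) + (1.5)·(1.5) + (-1.5)·(-1.5)) / 5 = 17.5/5 = 3.5
  S[U,V] = ((2.5)·(-0.6667) + (0.5)·(0.3333) + (-2.5)·(-1.6667) + (-0.5)·(1.3333) + (1.5)·(3.3333) + (-1.5)·(-2.6667)) / 5 = 11/5 = 2.2
  S[V,V] = ((-0.6667)·(-0.6667) + (0.3333)·(0.3333) + (-1.6667)·(-1.6667) + (1.3333)·(1.3333) + (3.3333)·(3.3333) + (-2.6667)·(-2.6667)) / 5 = 23.3333/5 = 4.6667
  S = [[3.5, 2.2],
 [2.2, 4.6667]].

Step 3 — invert S. det(S) = 3.5·4.6667 - (2.2)² = 11.4933.
  S^{-1} = (1/det) · [[d, -b], [-b, a]] = [[0.406, -0.1914],
 [-0.1914, 0.3045]].

Step 4 — quadratic form (x̄ - mu_0)^T · S^{-1} · (x̄ - mu_0):
  S^{-1} · (x̄ - mu_0) = (0.5046, 0.3335),
  (x̄ - mu_0)^T · [...] = (2.5)·(0.5046) + (2.6667)·(0.3335) = 2.151.

Step 5 — scale by n: T² = 6 · 2.151 = 12.906.

T² ≈ 12.906


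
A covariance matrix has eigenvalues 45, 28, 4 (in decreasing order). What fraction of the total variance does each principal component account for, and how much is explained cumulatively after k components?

Step 1 — total variance = trace(Sigma) = Σ λ_i = 45 + 28 + 4 = 77.

Step 2 — fraction explained by component i = λ_i / Σ λ:
  PC1: 45/77 = 0.5844
  PC2: 28/77 = 0.3636
  PC3: 4/77 = 0.0519

Step 3 — cumulative fraction after k components = (λ_1 + ... + λ_k) / Σ λ:
  k = 1: 45/77 = 0.5844
  k = 2: (45 + 28)/77 = 73/77 = 0.9481
  k = 3: (45 + 28 + 4)/77 = 77/77 = 1

Summary (fraction, with percent):

explained: PC1 0.5844 (58.44%), PC2 0.3636 (36.36%), PC3 0.0519 (5.19%);  cumulative: 0.5844, 0.9481, 1


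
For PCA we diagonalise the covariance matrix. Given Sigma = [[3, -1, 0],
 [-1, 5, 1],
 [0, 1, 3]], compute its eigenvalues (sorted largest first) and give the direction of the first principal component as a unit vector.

Step 1 — characteristic polynomial p(λ) = det(λI - Sigma) = λ³ - tr·λ² + c_1·λ - det, where tr = trace, c_1 = sum of the principal 2×2 minors, det = det(Sigma):
  tr = 3 + 5 + 3 = 11,
  c_1 = (3·5 - (-1)²) + (3·3 - (0)²) + (5·3 - (1)²) = 14 + 9 + 14 = 37,
  det = 3·(5·3 - (1)²) - (-1)·((-1)·3 - (1)·(0)) + (0)·((-1)·(1) - 5·(0)) = 3·(14) - (-1)·(-3) + (0)·(-1) = 39.
  So p(λ) = λ³ - 11λ² + 37λ - 39.
Step 2 — look for an integer root (rational root theorem: any rational root is an integer divisor of 39). Testing λ = 3:
  p(3) = 27 - 99 + 111 - 39 = 0  ✓
  Dividing out (λ - 3): p(λ) = (λ - 3)(λ² - 8λ + 13).
Step 3 — remaining eigenvalues from the quadratic λ² - 8λ + 13 = 0:
  Δ = 8² - 4·13 = 64 - 52 = 12,  λ = (8 ± √12)/2 = (8 ± 3.4641)/2 ≈ 5.7321 or 2.2679.
  Sorted: λ_1 = 5.7321,  λ_2 = 3,  λ_3 = 2.2679  (check: sum = 11 = tr ✓).

Step 4 — unit eigenvector for λ_1 ≈ 5.7321: v spans the null space of (Sigma - λ_1 I), whose rows are
  r_1 = (-2.7321, -1, 0),  r_2 = (-1, -0.7321, 1),  r_3 = (0, 1, -2.7321).
  v is orthogonal to every row, so take v ∝ r_1 × r_2 = ((-1)·(1) - (0)·(-0.7321), (0)·(-1) - (-2.7321)·(1), (-2.7321)·(-0.7321) - (-1)·(-1)) ≈ (-1, 2.7321, 1).
  Rescale (multiply by -1 so the first nonzero entry is positive): u = (1, -2.7321, -1).
  ||u|| = √((1)² + (-2.7321)² + (-1)²) = √(9.4641) ≈ 3.0764,  v_1 = u/||u|| ≈ (0.3251, -0.8881, -0.3251) (||v_1|| = 1).

λ_1 = 5.7321,  λ_2 = 3,  λ_3 = 2.2679;  v_1 ≈ (0.3251, -0.8881, -0.3251)


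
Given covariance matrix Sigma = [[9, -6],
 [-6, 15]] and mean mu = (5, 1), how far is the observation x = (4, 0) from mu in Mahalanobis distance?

Step 1 — centre the observation: (x - mu) = (-1, -1).

Step 2 — invert Sigma. det(Sigma) = 9·15 - (-6)² = 99.
  Sigma^{-1} = (1/det) · [[d, -b], [-b, a]] = [[0.1515, 0.0606],
 [0.0606, 0.0909]].

Step 3 — form the quadratic (x - mu)^T · Sigma^{-1} · (x - mu):
  Sigma^{-1} · (x - mu) = (-0.2121, -0.1515).
  (x - mu)^T · [Sigma^{-1} · (x - mu)] = (-1)·(-0.2121) + (-1)·(-0.1515) = 0.3636.

Step 4 — take square root: d = √(0.3636) ≈ 0.603.

d(x, mu) = √(0.3636) ≈ 0.603


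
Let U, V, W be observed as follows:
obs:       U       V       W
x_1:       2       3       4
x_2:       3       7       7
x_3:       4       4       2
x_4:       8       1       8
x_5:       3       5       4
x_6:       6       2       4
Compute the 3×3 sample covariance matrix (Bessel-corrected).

Step 1 — column means:
  mean(U) = (2 + 3 + 4 + 8 + 3 + 6) / 6 = 26/6 = 4.3333
  mean(V) = (3 + 7 + 4 + 1 + 5 + 2) / 6 = 22/6 = 3.6667
  mean(W) = (4 + 7 + 2 + 8 + 4 + 4) / 6 = 29/6 = 4.8333

Step 2 — sample covariance S[i,j] = (1/(n-1)) · Σ_k (x_{k,i} - mean_i) · (x_{k,j} - mean_j), with n-1 = 5.
  S[U,U] = ((-2.3333)·(-2.3333) + (-1.3333)·(-1.3333) + (-0.3333)·(-0.3333) + (3.6667)·(3.6667) + (-1.3333)·(-1.3333) + (1.6667)·(1.6667)) / 5 = 25.3333/5 = 5.0667
  S[U,V] = ((-2.3333)·(-0.6667) + (-1.3333)·(3.3333) + (-0.3333)·(0.3333) + (3.6667)·(-2.6667) + (-1.3333)·(1.3333) + (1.6667)·(-1.6667)) / 5 = -17.3333/5 = -3.4667
  S[U,W] = ((-2.3333)·(-0.8333) + (-1.3333)·(2.1667) + (-0.3333)·(-2.8333) + (3.6667)·(3.1667) + (-1.3333)·(-0.8333) + (1.6667)·(-0.8333)) / 5 = 11.3333/5 = 2.2667
  S[V,V] = ((-0.6667)·(-0.6667) + (3.3333)·(3.3333) + (0.3333)·(0.3333) + (-2.6667)·(-2.6667) + (1.3333)·(1.3333) + (-1.6667)·(-1.6667)) / 5 = 23.3333/5 = 4.6667
  S[V,W] = ((-0.6667)·(-0.8333) + (3.3333)·(2.1667) + (0.3333)·(-2.8333) + (-2.6667)·(3.1667) + (1.3333)·(-0.8333) + (-1.6667)·(-0.8333)) / 5 = -1.3333/5 = -0.2667
  S[W,W] = ((-0.8333)·(-0.8333) + (2.1667)·(2.1667) + (-2.8333)·(-2.8333) + (3.1667)·(3.1667) + (-0.8333)·(-0.8333) + (-0.8333)·(-0.8333)) / 5 = 24.8333/5 = 4.9667

S is symmetric (S[j,i] = S[i,j]). Assembling:

S = [[5.0667, -3.4667, 2.2667],
 [-3.4667, 4.6667, -0.2667],
 [2.2667, -0.2667, 4.9667]]


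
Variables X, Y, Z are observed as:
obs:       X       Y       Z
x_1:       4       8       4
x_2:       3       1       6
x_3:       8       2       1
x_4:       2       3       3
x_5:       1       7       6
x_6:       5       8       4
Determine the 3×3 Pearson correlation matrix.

Step 1 — column means:
  mean(X) = (4 + 3 + 8 + 2 + 1 + 5) / 6 = 23/6 = 3.8333
  mean(Y) = (8 + 1 + 2 + 3 + 7 + 8) / 6 = 29/6 = 4.8333
  mean(Z) = (4 + 6 + 1 + 3 + 6 + 4) / 6 = 24/6 = 4

Step 2 — sample variances and covariances s[i,j] = (1/(n-1)) · Σ_k (x_{k,i} - mean_i) · (x_{k,j} - mean_j), with n-1 = 5:
  s[X,X] = ((0.1667)·(0.1667) + (-0.8333)·(-0.8333) + (4.1667)·(4.1667) + (-1.8333)·(-1.8333) + (-2.8333)·(-2.8333) + (1.1667)·(1.1667)) / 5 = 30.8333/5 = 6.1667
  s[X,Y] = ((0.1667)·(3.1667) + (-0.8333)·(-3.8333) + (4.1667)·(-2.8333) + (-1.8333)·(-1.8333) + (-2.8333)·(2.1667) + (1.1667)·(3.1667)) / 5 = -7.1667/5 = -1.4333
  s[X,Z] = ((0.1667)·(0) + (-0.8333)·(2) + (4.1667)·(-3) + (-1.8333)·(-1) + (-2.8333)·(2) + (1.1667)·(0)) / 5 = -18/5 = -3.6
  s[Y,Y] = ((3.1667)·(3.1667) + (-3.8333)·(-3.8333) + (-2.8333)·(-2.8333) + (-1.8333)·(-1.8333) + (2.1667)·(2.1667) + (3.1667)·(3.1667)) / 5 = 50.8333/5 = 10.1667
  s[Y,Z] = ((3.1667)·(0) + (-3.8333)·(2) + (-2.8333)·(-3) + (-1.8333)·(-1) + (2.1667)·(2) + (3.1667)·(0)) / 5 = 7/5 = 1.4
  s[Z,Z] = ((0)·(0) + (2)·(2) + (-3)·(-3) + (-1)·(-1) + (2)·(2) + (0)·(0)) / 5 = 18/5 = 3.6
  Sample standard deviations s_i = √(s[i,i]):
  s(X) = √(6.1667) = 2.4833
  s(Y) = √(10.1667) = 3.1885
  s(Z) = √(3.6) = 1.8974

Step 3 — r_{ij} = s_{ij} / (s_i · s_j):
  r[X,X] = 1 (diagonal).
  r[X,Y] = -1.4333 / (2.4833 · 3.1885) = -1.4333 / 7.918 = -0.181
  r[X,Z] = -3.6 / (2.4833 · 1.8974) = -3.6 / 4.7117 = -0.7641
  r[Y,Y] = 1 (diagonal).
  r[Y,Z] = 1.4 / (3.1885 · 1.8974) = 1.4 / 6.0498 = 0.2314
  r[Z,Z] = 1 (diagonal).

R is symmetric with unit diagonal. Assembling:

R = [[1, -0.181, -0.7641],
 [-0.181, 1, 0.2314],
 [-0.7641, 0.2314, 1]]


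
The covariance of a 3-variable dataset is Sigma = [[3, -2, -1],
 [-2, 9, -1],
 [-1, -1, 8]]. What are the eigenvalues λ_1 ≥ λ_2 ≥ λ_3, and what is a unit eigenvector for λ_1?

Step 1 — characteristic polynomial p(λ) = det(λI - Sigma) = λ³ - tr·λ² + c_1·λ - det, where tr = trace, c_1 = sum of the principal 2×2 minors, det = det(Sigma):
  tr = 3 + 9 + 8 = 20,
  c_1 = (3·9 - (-2)²) + (3·8 - (-1)²) + (9·8 - (-1)²) = 23 + 23 + 71 = 117,
  det = 3·(9·8 - (-1)²) - (-2)·((-2)·8 - (-1)·(-1)) + (-1)·((-2)·(-1) - 9·(-1)) = 3·(71) - (-2)·(-17) + (-1)·(11) = 168.
  So p(λ) = λ³ - 20λ² + 117λ - 168.
Step 2 — look for an integer root (rational root theorem: any rational root is an integer divisor of 168). Testing λ = 8:
  p(8) = 512 - 1280 + 936 - 168 = 0  ✓
  Dividing out (λ - 8): p(λ) = (λ - 8)(λ² - 12λ + 21).
Step 3 — remaining eigenvalues from the quadratic λ² - 12λ + 21 = 0:
  Δ = 12² - 4·21 = 144 - 84 = 60,  λ = (12 ± √60)/2 = (12 ± 7.746)/2 ≈ 9.873 or 2.127.
  Sorted: λ_1 = 9.873,  λ_2 = 8,  λ_3 = 2.127  (check: sum = 20 = tr ✓).

Step 4 — unit eigenvector for λ_1 ≈ 9.873: v spans the null space of (Sigma - λ_1 I), whose rows are
  r_1 = (-6.873, -2, -1),  r_2 = (-2, -0.873, -1),  r_3 = (-1, -1, -1.873).
  v is orthogonal to every row, so take v ∝ r_1 × r_2 = ((-2)·(-1) - (-1)·(-0.873), (-1)·(-2) - (-6.873)·(-1), (-6.873)·(-0.873) - (-2)·(-2)) ≈ (1.127, -4.873, 2).
  Let u = (1.127, -4.873, 2).
  ||u|| = √((1.127)² + (-4.873)² + (2)²) = √(29.0161) ≈ 5.3867,  v_1 = u/||u|| ≈ (0.2092, -0.9046, 0.3713) (||v_1|| = 1).

λ_1 = 9.873,  λ_2 = 8,  λ_3 = 2.127;  v_1 ≈ (0.2092, -0.9046, 0.3713)


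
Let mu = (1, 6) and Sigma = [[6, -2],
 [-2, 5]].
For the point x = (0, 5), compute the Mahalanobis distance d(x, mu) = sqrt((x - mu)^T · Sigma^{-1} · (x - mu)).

Step 1 — centre the observation: (x - mu) = (-1, -1).

Step 2 — invert Sigma. det(Sigma) = 6·5 - (-2)² = 26.
  Sigma^{-1} = (1/det) · [[d, -b], [-b, a]] = [[0.1923, 0.0769],
 [0.0769, 0.2308]].

Step 3 — form the quadratic (x - mu)^T · Sigma^{-1} · (x - mu):
  Sigma^{-1} · (x - mu) = (-0.2692, -0.3077).
  (x - mu)^T · [Sigma^{-1} · (x - mu)] = (-1)·(-0.2692) + (-1)·(-0.3077) = 0.5769.

Step 4 — take square root: d = √(0.5769) ≈ 0.7596.

d(x, mu) = √(0.5769) ≈ 0.7596


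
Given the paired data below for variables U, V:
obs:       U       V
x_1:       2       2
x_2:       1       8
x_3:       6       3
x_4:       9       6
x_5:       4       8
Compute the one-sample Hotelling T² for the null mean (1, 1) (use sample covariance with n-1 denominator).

Step 1 — sample mean vector:
  mean(U) = (2 + 1 + 6 + 9 + 4) / 5 = 22/5 = 4.4
  mean(V) = (2 + 8 + 3 + 6 + 8) / 5 = 27/5 = 5.4
  x̄ = (4.4, 5.4),  deviation x̄ - mu_0 = (4.4, 5.4) - (1, 1) = (3.4, 4.4).

Step 2 — sample covariance matrix, S[i,j] = (1/(n-1)) · Σ_k (x_{k,i} - mean_i) · (x_{k,j} - mean_j), divisor n-1 = 4:
  S[U,U] = ((-2.4)·(-2.4) + (-3.4)·(-3.4) + (1.6)·(1.6) + (4.6)·(4.6) + (-0.4)·(-0.4)) / 4 = 41.2/4 = 10.3
  S[U,V] = ((-2.4)·(-3.4) + (-3.4)·(2.6) + (1.6)·(-2.4) + (4.6)·(0.6) + (-0.4)·(2.6)) / 4 = -2.8/4 = -0.7
  S[V,V] = ((-3.4)·(-3.4) + (2.6)·(2.6) + (-2.4)·(-2.4) + (0.6)·(0.6) + (2.6)·(2.6)) / 4 = 31.2/4 = 7.8
  S = [[10.3, -0.7],
 [-0.7, 7.8]].

Step 3 — invert S. det(S) = 10.3·7.8 - (-0.7)² = 79.85.
  S^{-1} = (1/det) · [[d, -b], [-b, a]] = [[0.0977, 0.0088],
 [0.0088, 0.129]].

Step 4 — quadratic form (x̄ - mu_0)^T · S^{-1} · (x̄ - mu_0):
  S^{-1} · (x̄ - mu_0) = (0.3707, 0.5974),
  (x̄ - mu_0)^T · [...] = (3.4)·(0.3707) + (4.4)·(0.5974) = 3.8888.

Step 5 — scale by n: T² = 5 · 3.8888 = 19.444.

T² ≈ 19.444


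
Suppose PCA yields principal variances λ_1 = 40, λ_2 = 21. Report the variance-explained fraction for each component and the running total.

Step 1 — total variance = trace(Sigma) = Σ λ_i = 40 + 21 = 61.

Step 2 — fraction explained by component i = λ_i / Σ λ:
  PC1: 40/61 = 0.6557
  PC2: 21/61 = 0.3443

Step 3 — cumulative fraction after k components = (λ_1 + ... + λ_k) / Σ λ:
  k = 1: 40/61 = 0.6557
  k = 2: (40 + 21)/61 = 61/61 = 1

Summary (fraction, with percent):

explained: PC1 0.6557 (65.57%), PC2 0.3443 (34.43%);  cumulative: 0.6557, 1


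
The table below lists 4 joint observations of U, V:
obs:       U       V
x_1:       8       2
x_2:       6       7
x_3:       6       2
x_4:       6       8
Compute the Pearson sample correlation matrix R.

Step 1 — column means:
  mean(U) = (8 + 6 + 6 + 6) / 4 = 26/4 = 6.5
  mean(V) = (2 + 7 + 2 + 8) / 4 = 19/4 = 4.75

Step 2 — sample variances and covariances s[i,j] = (1/(n-1)) · Σ_k (x_{k,i} - mean_i) · (x_{k,j} - mean_j), with n-1 = 3:
  s[U,U] = ((1.5)·(1.5) + (-0.5)·(-0.5) + (-0.5)·(-0.5) + (-0.5)·(-0.5)) / 3 = 3/3 = 1
  s[U,V] = ((1.5)·(-2.75) + (-0.5)·(2.25) + (-0.5)·(-2.75) + (-0.5)·(3.25)) / 3 = -5.5/3 = -1.8333
  s[V,V] = ((-2.75)·(-2.75) + (2.25)·(2.25) + (-2.75)·(-2.75) + (3.25)·(3.25)) / 3 = 30.75/3 = 10.25
  Sample standard deviations s_i = √(s[i,i]):
  s(U) = √(1) = 1
  s(V) = √(10.25) = 3.2016

Step 3 — r_{ij} = s_{ij} / (s_i · s_j):
  r[U,U] = 1 (diagonal).
  r[U,V] = -1.8333 / (1 · 3.2016) = -1.8333 / 3.2016 = -0.5726
  r[V,V] = 1 (diagonal).

R is symmetric with unit diagonal. Assembling:

R = [[1, -0.5726],
 [-0.5726, 1]]


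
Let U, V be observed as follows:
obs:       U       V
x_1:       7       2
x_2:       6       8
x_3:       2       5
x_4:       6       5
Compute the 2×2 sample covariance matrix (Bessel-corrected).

Step 1 — column means:
  mean(U) = (7 + 6 + 2 + 6) / 4 = 21/4 = 5.25
  mean(V) = (2 + 8 + 5 + 5) / 4 = 20/4 = 5

Step 2 — sample covariance S[i,j] = (1/(n-1)) · Σ_k (x_{k,i} - mean_i) · (x_{k,j} - mean_j), with n-1 = 3.
  S[U,U] = ((1.75)·(1.75) + (0.75)·(0.75) + (-3.25)·(-3.25) + (0.75)·(0.75)) / 3 = 14.75/3 = 4.9167
  S[U,V] = ((1.75)·(-3) + (0.75)·(3) + (-3.25)·(0) + (0.75)·(0)) / 3 = -3/3 = -1
  S[V,V] = ((-3)·(-3) + (3)·(3) + (0)·(0) + (0)·(0)) / 3 = 18/3 = 6

S is symmetric (S[j,i] = S[i,j]). Assembling:

S = [[4.9167, -1],
 [-1, 6]]


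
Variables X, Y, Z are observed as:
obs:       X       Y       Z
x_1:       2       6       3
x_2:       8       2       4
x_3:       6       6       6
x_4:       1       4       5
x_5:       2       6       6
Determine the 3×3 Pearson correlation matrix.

Step 1 — column means:
  mean(X) = (2 + 8 + 6 + 1 + 2) / 5 = 19/5 = 3.8
  mean(Y) = (6 + 2 + 6 + 4 + 6) / 5 = 24/5 = 4.8
  mean(Z) = (3 + 4 + 6 + 5 + 6) / 5 = 24/5 = 4.8

Step 2 — sample variances and covariances s[i,j] = (1/(n-1)) · Σ_k (x_{k,i} - mean_i) · (x_{k,j} - mean_j), with n-1 = 4:
  s[X,X] = ((-1.8)·(-1.8) + (4.2)·(4.2) + (2.2)·(2.2) + (-2.8)·(-2.8) + (-1.8)·(-1.8)) / 4 = 36.8/4 = 9.2
  s[X,Y] = ((-1.8)·(1.2) + (4.2)·(-2.8) + (2.2)·(1.2) + (-2.8)·(-0.8) + (-1.8)·(1.2)) / 4 = -11.2/4 = -2.8
  s[X,Z] = ((-1.8)·(-1.8) + (4.2)·(-0.8) + (2.2)·(1.2) + (-2.8)·(0.2) + (-1.8)·(1.2)) / 4 = -0.2/4 = -0.05
  s[Y,Y] = ((1.2)·(1.2) + (-2.8)·(-2.8) + (1.2)·(1.2) + (-0.8)·(-0.8) + (1.2)·(1.2)) / 4 = 12.8/4 = 3.2
  s[Y,Z] = ((1.2)·(-1.8) + (-2.8)·(-0.8) + (1.2)·(1.2) + (-0.8)·(0.2) + (1.2)·(1.2)) / 4 = 2.8/4 = 0.7
  s[Z,Z] = ((-1.8)·(-1.8) + (-0.8)·(-0.8) + (1.2)·(1.2) + (0.2)·(0.2) + (1.2)·(1.2)) / 4 = 6.8/4 = 1.7
  Sample standard deviations s_i = √(s[i,i]):
  s(X) = √(9.2) = 3.0332
  s(Y) = √(3.2) = 1.7889
  s(Z) = √(1.7) = 1.3038

Step 3 — r_{ij} = s_{ij} / (s_i · s_j):
  r[X,X] = 1 (diagonal).
  r[X,Y] = -2.8 / (3.0332 · 1.7889) = -2.8 / 5.4259 = -0.516
  r[X,Z] = -0.05 / (3.0332 · 1.3038) = -0.05 / 3.9547 = -0.0126
  r[Y,Y] = 1 (diagonal).
  r[Y,Z] = 0.7 / (1.7889 · 1.3038) = 0.7 / 2.3324 = 0.3001
  r[Z,Z] = 1 (diagonal).

R is symmetric with unit diagonal. Assembling:

R = [[1, -0.516, -0.0126],
 [-0.516, 1, 0.3001],
 [-0.0126, 0.3001, 1]]


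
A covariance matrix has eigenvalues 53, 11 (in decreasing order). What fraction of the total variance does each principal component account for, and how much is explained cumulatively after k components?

Step 1 — total variance = trace(Sigma) = Σ λ_i = 53 + 11 = 64.

Step 2 — fraction explained by component i = λ_i / Σ λ:
  PC1: 53/64 = 0.8281
  PC2: 11/64 = 0.1719

Step 3 — cumulative fraction after k components = (λ_1 + ... + λ_k) / Σ λ:
  k = 1: 53/64 = 0.8281
  k = 2: (53 + 11)/64 = 64/64 = 1

Summary (fraction, with percent):

explained: PC1 0.8281 (82.81%), PC2 0.1719 (17.19%);  cumulative: 0.8281, 1


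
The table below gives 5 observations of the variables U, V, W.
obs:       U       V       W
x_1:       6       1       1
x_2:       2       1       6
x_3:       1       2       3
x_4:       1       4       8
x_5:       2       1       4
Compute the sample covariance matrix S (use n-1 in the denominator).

Step 1 — column means:
  mean(U) = (6 + 2 + 1 + 1 + 2) / 5 = 12/5 = 2.4
  mean(V) = (1 + 1 + 2 + 4 + 1) / 5 = 9/5 = 1.8
  mean(W) = (1 + 6 + 3 + 8 + 4) / 5 = 22/5 = 4.4

Step 2 — sample covariance S[i,j] = (1/(n-1)) · Σ_k (x_{k,i} - mean_i) · (x_{k,j} - mean_j), with n-1 = 4.
  S[U,U] = ((3.6)·(3.6) + (-0.4)·(-0.4) + (-1.4)·(-1.4) + (-1.4)·(-1.4) + (-0.4)·(-0.4)) / 4 = 17.2/4 = 4.3
  S[U,V] = ((3.6)·(-0.8) + (-0.4)·(-0.8) + (-1.4)·(0.2) + (-1.4)·(2.2) + (-0.4)·(-0.8)) / 4 = -5.6/4 = -1.4
  S[U,W] = ((3.6)·(-3.4) + (-0.4)·(1.6) + (-1.4)·(-1.4) + (-1.4)·(3.6) + (-0.4)·(-0.4)) / 4 = -15.8/4 = -3.95
  S[V,V] = ((-0.8)·(-0.8) + (-0.8)·(-0.8) + (0.2)·(0.2) + (2.2)·(2.2) + (-0.8)·(-0.8)) / 4 = 6.8/4 = 1.7
  S[V,W] = ((-0.8)·(-3.4) + (-0.8)·(1.6) + (0.2)·(-1.4) + (2.2)·(3.6) + (-0.8)·(-0.4)) / 4 = 9.4/4 = 2.35
  S[W,W] = ((-3.4)·(-3.4) + (1.6)·(1.6) + (-1.4)·(-1.4) + (3.6)·(3.6) + (-0.4)·(-0.4)) / 4 = 29.2/4 = 7.3

S is symmetric (S[j,i] = S[i,j]). Assembling:

S = [[4.3, -1.4, -3.95],
 [-1.4, 1.7, 2.35],
 [-3.95, 2.35, 7.3]]


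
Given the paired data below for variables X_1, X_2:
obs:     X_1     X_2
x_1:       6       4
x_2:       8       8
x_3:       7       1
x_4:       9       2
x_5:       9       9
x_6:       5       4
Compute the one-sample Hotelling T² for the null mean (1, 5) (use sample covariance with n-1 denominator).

Step 1 — sample mean vector:
  mean(X_1) = (6 + 8 + 7 + 9 + 9 + 5) / 6 = 44/6 = 7.3333
  mean(X_2) = (4 + 8 + 1 + 2 + 9 + 4) / 6 = 28/6 = 4.6667
  x̄ = (7.3333, 4.6667),  deviation x̄ - mu_0 = (7.3333, 4.6667) - (1, 5) = (6.3333, -0.3333).

Step 2 — sample covariance matrix, S[i,j] = (1/(n-1)) · Σ_k (x_{k,i} - mean_i) · (x_{k,j} - mean_j), divisor n-1 = 5:
  S[X_1,X_1] = ((-1.3333)·(-1.3333) + (0.6667)·(0.6667) + (-0.3333)·(-0.3333) + (1.6667)·(1.6667) + (1.6667)·(1.6667) + (-2.3333)·(-2.3333)) / 5 = 13.3333/5 = 2.6667
  S[X_1,X_2] = ((-1.3333)·(-0.6667) + (0.6667)·(3.3333) + (-0.3333)·(-3.6667) + (1.6667)·(-2.6667) + (1.6667)·(4.3333) + (-2.3333)·(-0.6667)) / 5 = 8.6667/5 = 1.7333
  S[X_2,X_2] = ((-0.6667)·(-0.6667) + (3.3333)·(3.3333) + (-3.6667)·(-3.6667) + (-2.6667)·(-2.6667) + (4.3333)·(4.3333) + (-0.6667)·(-0.6667)) / 5 = 51.3333/5 = 10.2667
  S = [[2.6667, 1.7333],
 [1.7333, 10.2667]].

Step 3 — invert S. det(S) = 2.6667·10.2667 - (1.7333)² = 24.3733.
  S^{-1} = (1/det) · [[d, -b], [-b, a]] = [[0.4212, -0.0711],
 [-0.0711, 0.1094]].

Step 4 — quadratic form (x̄ - mu_0)^T · S^{-1} · (x̄ - mu_0):
  S^{-1} · (x̄ - mu_0) = (2.6915, -0.4869),
  (x̄ - mu_0)^T · [...] = (6.3333)·(2.6915) + (-0.3333)·(-0.4869) = 17.2082.

Step 5 — scale by n: T² = 6 · 17.2082 = 103.2495.

T² ≈ 103.2495


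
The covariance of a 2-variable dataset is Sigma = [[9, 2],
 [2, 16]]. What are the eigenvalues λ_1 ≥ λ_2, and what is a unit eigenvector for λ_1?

Step 1 — characteristic polynomial of 2×2 Sigma:
  det(Sigma - λI) = λ² - trace · λ + det = 0.
  trace = 9 + 16 = 25, det = 9·16 - (2)² = 140.
Step 2 — discriminant:
  Δ = trace² - 4·det = 625 - 560 = 65.
Step 3 — eigenvalues:
  λ = (trace ± √Δ)/2 = (25 ± 8.0623)/2,
  λ_1 = 16.5311,  λ_2 = 8.4689.

Step 4 — unit eigenvector for λ_1: solve (Sigma - λ_1 I)v = 0. First row:
  (9 - 16.5311)·v_x + (2)·v_y = 0, i.e. (-7.5311)·v_x + (2)·v_y = 0,
  so v ∝ (b, λ_1 - a) = (2, 7.5311) = u.
  ||u|| = √((2)² + (7.5311)²) = √(60.7179) ≈ 7.7922,
  v_1 = u/||u|| ≈ (0.2567, 0.9665) (||v_1|| = 1).

λ_1 = 16.5311,  λ_2 = 8.4689;  v_1 ≈ (0.2567, 0.9665)


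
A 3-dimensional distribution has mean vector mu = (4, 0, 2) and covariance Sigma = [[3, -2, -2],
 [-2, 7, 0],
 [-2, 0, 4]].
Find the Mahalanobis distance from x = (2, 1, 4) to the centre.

Step 1 — centre the observation: (x - mu) = (-2, 1, 2).

Step 2 — invert Sigma (cofactor / det for 3×3, or solve directly):
  Sigma^{-1} = [[0.7, 0.2, 0.35],
 [0.2, 0.2, 0.1],
 [0.35, 0.1, 0.425]].

Step 3 — form the quadratic (x - mu)^T · Sigma^{-1} · (x - mu):
  Sigma^{-1} · (x - mu) = (-0.5, 0, 0.25).
  (x - mu)^T · [Sigma^{-1} · (x - mu)] = (-2)·(-0.5) + (1)·(0) + (2)·(0.25) = 1.5.

Step 4 — take square root: d = √(1.5) ≈ 1.2247.

d(x, mu) = √(1.5) ≈ 1.2247


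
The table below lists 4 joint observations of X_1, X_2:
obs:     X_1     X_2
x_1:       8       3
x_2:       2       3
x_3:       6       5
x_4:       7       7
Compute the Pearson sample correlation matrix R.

Step 1 — column means:
  mean(X_1) = (8 + 2 + 6 + 7) / 4 = 23/4 = 5.75
  mean(X_2) = (3 + 3 + 5 + 7) / 4 = 18/4 = 4.5

Step 2 — sample variances and covariances s[i,j] = (1/(n-1)) · Σ_k (x_{k,i} - mean_i) · (x_{k,j} - mean_j), with n-1 = 3:
  s[X_1,X_1] = ((2.25)·(2.25) + (-3.75)·(-3.75) + (0.25)·(0.25) + (1.25)·(1.25)) / 3 = 20.75/3 = 6.9167
  s[X_1,X_2] = ((2.25)·(-1.5) + (-3.75)·(-1.5) + (0.25)·(0.5) + (1.25)·(2.5)) / 3 = 5.5/3 = 1.8333
  s[X_2,X_2] = ((-1.5)·(-1.5) + (-1.5)·(-1.5) + (0.5)·(0.5) + (2.5)·(2.5)) / 3 = 11/3 = 3.6667
  Sample standard deviations s_i = √(s[i,i]):
  s(X_1) = √(6.9167) = 2.63
  s(X_2) = √(3.6667) = 1.9149

Step 3 — r_{ij} = s_{ij} / (s_i · s_j):
  r[X_1,X_1] = 1 (diagonal).
  r[X_1,X_2] = 1.8333 / (2.63 · 1.9149) = 1.8333 / 5.036 = 0.364
  r[X_2,X_2] = 1 (diagonal).

R is symmetric with unit diagonal. Assembling:

R = [[1, 0.364],
 [0.364, 1]]


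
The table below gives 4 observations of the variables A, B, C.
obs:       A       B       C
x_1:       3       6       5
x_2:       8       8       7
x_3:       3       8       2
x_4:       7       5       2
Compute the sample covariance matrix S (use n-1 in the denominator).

Step 1 — column means:
  mean(A) = (3 + 8 + 3 + 7) / 4 = 21/4 = 5.25
  mean(B) = (6 + 8 + 8 + 5) / 4 = 27/4 = 6.75
  mean(C) = (5 + 7 + 2 + 2) / 4 = 16/4 = 4

Step 2 — sample covariance S[i,j] = (1/(n-1)) · Σ_k (x_{k,i} - mean_i) · (x_{k,j} - mean_j), with n-1 = 3.
  S[A,A] = ((-2.25)·(-2.25) + (2.75)·(2.75) + (-2.25)·(-2.25) + (1.75)·(1.75)) / 3 = 20.75/3 = 6.9167
  S[A,B] = ((-2.25)·(-0.75) + (2.75)·(1.25) + (-2.25)·(1.25) + (1.75)·(-1.75)) / 3 = -0.75/3 = -0.25
  S[A,C] = ((-2.25)·(1) + (2.75)·(3) + (-2.25)·(-2) + (1.75)·(-2)) / 3 = 7/3 = 2.3333
  S[B,B] = ((-0.75)·(-0.75) + (1.25)·(1.25) + (1.25)·(1.25) + (-1.75)·(-1.75)) / 3 = 6.75/3 = 2.25
  S[B,C] = ((-0.75)·(1) + (1.25)·(3) + (1.25)·(-2) + (-1.75)·(-2)) / 3 = 4/3 = 1.3333
  S[C,C] = ((1)·(1) + (3)·(3) + (-2)·(-2) + (-2)·(-2)) / 3 = 18/3 = 6

S is symmetric (S[j,i] = S[i,j]). Assembling:

S = [[6.9167, -0.25, 2.3333],
 [-0.25, 2.25, 1.3333],
 [2.3333, 1.3333, 6]]


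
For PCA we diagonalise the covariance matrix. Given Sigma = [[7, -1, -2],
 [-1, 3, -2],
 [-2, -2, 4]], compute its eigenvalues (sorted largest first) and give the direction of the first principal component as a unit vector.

Step 1 — characteristic polynomial p(λ) = det(λI - Sigma) = λ³ - tr·λ² + c_1·λ - det, where tr = trace, c_1 = sum of the principal 2×2 minors, det = det(Sigma):
  tr = 7 + 3 + 4 = 14,
  c_1 = (7·3 - (-1)²) + (7·4 - (-2)²) + (3·4 - (-2)²) = 20 + 24 + 8 = 52,
  det = 7·(3·4 - (-2)²) - (-1)·((-1)·4 - (-2)·(-2)) + (-2)·((-1)·(-2) - 3·(-2)) = 7·(8) - (-1)·(-8) + (-2)·(8) = 32.
  So p(λ) = λ³ - 14λ² + 52λ - 32.
Step 2 — look for an integer root (rational root theorem: any rational root is an integer divisor of 32). Testing λ = 8:
  p(8) = 512 - 896 + 416 - 32 = 0  ✓
  Dividing out (λ - 8): p(λ) = (λ - 8)(λ² - 6λ + 4).
Step 3 — remaining eigenvalues from the quadratic λ² - 6λ + 4 = 0:
  Δ = 6² - 4·4 = 36 - 16 = 20,  λ = (6 ± √20)/2 = (6 ± 4.4721)/2 ≈ 5.2361 or 0.7639.
  Sorted: λ_1 = 8,  λ_2 = 5.2361,  λ_3 = 0.7639  (check: sum = 14 = tr ✓).

Step 4 — unit eigenvector for λ_1 = 8: v spans the null space of (Sigma - λ_1 I), whose rows are
  r_1 = (-1, -1, -2),  r_2 = (-1, -5, -2),  r_3 = (-2, -2, -4).
  v is orthogonal to every row, so take v ∝ r_1 × r_2 = ((-1)·(-2) - (-2)·(-5), (-2)·(-1) - (-1)·(-2), (-1)·(-5) - (-1)·(-1)) = (-8, 0, 4).
  Rescale (divide by 4; multiply by -1 so the first nonzero entry is positive): u = (2, 0, -1).
  ||u|| = √((2)² + (0)² + (-1)²) = √(5) ≈ 2.2361,  v_1 = u/||u|| ≈ (0.8944, 0, -0.4472) (||v_1|| = 1).

λ_1 = 8,  λ_2 = 5.2361,  λ_3 = 0.7639;  v_1 ≈ (0.8944, 0, -0.4472)


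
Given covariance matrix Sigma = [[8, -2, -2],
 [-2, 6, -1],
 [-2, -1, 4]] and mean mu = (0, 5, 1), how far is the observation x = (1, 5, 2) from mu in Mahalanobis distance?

Step 1 — centre the observation: (x - mu) = (1, 0, 1).

Step 2 — invert Sigma (cofactor / det for 3×3, or solve directly):
  Sigma^{-1} = [[0.1691, 0.0735, 0.1029],
 [0.0735, 0.2059, 0.0882],
 [0.1029, 0.0882, 0.3235]].

Step 3 — form the quadratic (x - mu)^T · Sigma^{-1} · (x - mu):
  Sigma^{-1} · (x - mu) = (0.2721, 0.1618, 0.4265).
  (x - mu)^T · [Sigma^{-1} · (x - mu)] = (1)·(0.2721) + (0)·(0.1618) + (1)·(0.4265) = 0.6985.

Step 4 — take square root: d = √(0.6985) ≈ 0.8358.

d(x, mu) = √(0.6985) ≈ 0.8358


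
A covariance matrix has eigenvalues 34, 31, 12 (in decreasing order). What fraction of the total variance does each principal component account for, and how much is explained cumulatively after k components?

Step 1 — total variance = trace(Sigma) = Σ λ_i = 34 + 31 + 12 = 77.

Step 2 — fraction explained by component i = λ_i / Σ λ:
  PC1: 34/77 = 0.4416
  PC2: 31/77 = 0.4026
  PC3: 12/77 = 0.1558

Step 3 — cumulative fraction after k components = (λ_1 + ... + λ_k) / Σ λ:
  k = 1: 34/77 = 0.4416
  k = 2: (34 + 31)/77 = 65/77 = 0.8442
  k = 3: (34 + 31 + 12)/77 = 77/77 = 1

Summary (fraction, with percent):

explained: PC1 0.4416 (44.16%), PC2 0.4026 (40.26%), PC3 0.1558 (15.58%);  cumulative: 0.4416, 0.8442, 1


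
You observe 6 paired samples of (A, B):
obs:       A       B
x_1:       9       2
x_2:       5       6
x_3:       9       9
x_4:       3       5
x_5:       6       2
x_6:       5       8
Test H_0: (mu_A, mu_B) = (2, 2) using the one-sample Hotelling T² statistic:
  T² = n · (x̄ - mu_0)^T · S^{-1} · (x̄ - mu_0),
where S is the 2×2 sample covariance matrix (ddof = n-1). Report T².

Step 1 — sample mean vector:
  mean(A) = (9 + 5 + 9 + 3 + 6 + 5) / 6 = 37/6 = 6.1667
  mean(B) = (2 + 6 + 9 + 5 + 2 + 8) / 6 = 32/6 = 5.3333
  x̄ = (6.1667, 5.3333),  deviation x̄ - mu_0 = (6.1667, 5.3333) - (2, 2) = (4.1667, 3.3333).

Step 2 — sample covariance matrix, S[i,j] = (1/(n-1)) · Σ_k (x_{k,i} - mean_i) · (x_{k,j} - mean_j), divisor n-1 = 5:
  S[A,A] = ((2.8333)·(2.8333) + (-1.1667)·(-1.1667) + (2.8333)·(2.8333) + (-3.1667)·(-3.1667) + (-0.1667)·(-0.1667) + (-1.1667)·(-1.1667)) / 5 = 28.8333/5 = 5.7667
  S[A,B] = ((2.8333)·(-3.3333) + (-1.1667)·(0.6667) + (2.8333)·(3.6667) + (-3.1667)·(-0.3333) + (-0.1667)·(-3.3333) + (-1.1667)·(2.6667)) / 5 = -1.3333/5 = -0.2667
  S[B,B] = ((-3.3333)·(-3.3333) + (0.6667)·(0.6667) + (3.6667)·(3.6667) + (-0.3333)·(-0.3333) + (-3.3333)·(-3.3333) + (2.6667)·(2.6667)) / 5 = 43.3333/5 = 8.6667
  S = [[5.7667, -0.2667],
 [-0.2667, 8.6667]].

Step 3 — invert S. det(S) = 5.7667·8.6667 - (-0.2667)² = 49.9067.
  S^{-1} = (1/det) · [[d, -b], [-b, a]] = [[0.1737, 0.0053],
 [0.0053, 0.1155]].

Step 4 — quadratic form (x̄ - mu_0)^T · S^{-1} · (x̄ - mu_0):
  S^{-1} · (x̄ - mu_0) = (0.7414, 0.4074),
  (x̄ - mu_0)^T · [...] = (4.1667)·(0.7414) + (3.3333)·(0.4074) = 4.4472.

Step 5 — scale by n: T² = 6 · 4.4472 = 26.6831.

T² ≈ 26.6831


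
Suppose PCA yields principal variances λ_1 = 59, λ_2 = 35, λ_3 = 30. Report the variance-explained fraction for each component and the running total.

Step 1 — total variance = trace(Sigma) = Σ λ_i = 59 + 35 + 30 = 124.

Step 2 — fraction explained by component i = λ_i / Σ λ:
  PC1: 59/124 = 0.4758
  PC2: 35/124 = 0.2823
  PC3: 30/124 = 0.2419

Step 3 — cumulative fraction after k components = (λ_1 + ... + λ_k) / Σ λ:
  k = 1: 59/124 = 0.4758
  k = 2: (59 + 35)/124 = 94/124 = 0.7581
  k = 3: (59 + 35 + 30)/124 = 124/124 = 1

Summary (fraction, with percent):

explained: PC1 0.4758 (47.58%), PC2 0.2823 (28.23%), PC3 0.2419 (24.19%);  cumulative: 0.4758, 0.7581, 1


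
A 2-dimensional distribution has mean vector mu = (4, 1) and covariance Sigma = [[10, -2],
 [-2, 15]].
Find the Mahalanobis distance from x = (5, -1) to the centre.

Step 1 — centre the observation: (x - mu) = (1, -2).

Step 2 — invert Sigma. det(Sigma) = 10·15 - (-2)² = 146.
  Sigma^{-1} = (1/det) · [[d, -b], [-b, a]] = [[0.1027, 0.0137],
 [0.0137, 0.0685]].

Step 3 — form the quadratic (x - mu)^T · Sigma^{-1} · (x - mu):
  Sigma^{-1} · (x - mu) = (0.0753, -0.1233).
  (x - mu)^T · [Sigma^{-1} · (x - mu)] = (1)·(0.0753) + (-2)·(-0.1233) = 0.3219.

Step 4 — take square root: d = √(0.3219) ≈ 0.5674.

d(x, mu) = √(0.3219) ≈ 0.5674


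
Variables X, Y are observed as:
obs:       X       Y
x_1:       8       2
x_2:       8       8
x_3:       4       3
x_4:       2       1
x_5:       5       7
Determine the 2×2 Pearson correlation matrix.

Step 1 — column means:
  mean(X) = (8 + 8 + 4 + 2 + 5) / 5 = 27/5 = 5.4
  mean(Y) = (2 + 8 + 3 + 1 + 7) / 5 = 21/5 = 4.2

Step 2 — sample variances and covariances s[i,j] = (1/(n-1)) · Σ_k (x_{k,i} - mean_i) · (x_{k,j} - mean_j), with n-1 = 4:
  s[X,X] = ((2.6)·(2.6) + (2.6)·(2.6) + (-1.4)·(-1.4) + (-3.4)·(-3.4) + (-0.4)·(-0.4)) / 4 = 27.2/4 = 6.8
  s[X,Y] = ((2.6)·(-2.2) + (2.6)·(3.8) + (-1.4)·(-1.2) + (-3.4)·(-3.2) + (-0.4)·(2.8)) / 4 = 15.6/4 = 3.9
  s[Y,Y] = ((-2.2)·(-2.2) + (3.8)·(3.8) + (-1.2)·(-1.2) + (-3.2)·(-3.2) + (2.8)·(2.8)) / 4 = 38.8/4 = 9.7
  Sample standard deviations s_i = √(s[i,i]):
  s(X) = √(6.8) = 2.6077
  s(Y) = √(9.7) = 3.1145

Step 3 — r_{ij} = s_{ij} / (s_i · s_j):
  r[X,X] = 1 (diagonal).
  r[X,Y] = 3.9 / (2.6077 · 3.1145) = 3.9 / 8.1216 = 0.4802
  r[Y,Y] = 1 (diagonal).

R is symmetric with unit diagonal. Assembling:

R = [[1, 0.4802],
 [0.4802, 1]]
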